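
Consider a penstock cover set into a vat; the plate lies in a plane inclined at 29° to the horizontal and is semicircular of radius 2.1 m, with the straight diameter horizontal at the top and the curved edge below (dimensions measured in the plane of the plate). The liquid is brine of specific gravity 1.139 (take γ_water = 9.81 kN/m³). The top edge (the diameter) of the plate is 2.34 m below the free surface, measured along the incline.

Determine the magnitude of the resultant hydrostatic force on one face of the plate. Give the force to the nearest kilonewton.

γ = 1.139 × 9.81 = 11.17359 kN/m³.
Let θ = 29° be the plate's angle to the horizontal; measure y along the incline from where the plane meets the free surface. Vertical depth h = y·sinθ with sinθ = 0.484810.
The centroid of a semicircle lies 4r/(3π) = 0.891268 m from the diameter, here below the top edge, so y_c = 2.34 + 0.891268 = 3.23127 m and h_c = 3.23127 × 0.484810 = 1.56655 m.
A = πr²/2 = π × 2.1²/2 = 6.92721 m².
Resultant F = γ·h_c·A = 11.17359 × 1.56655 × 6.92721 = 121.254 kN.

F ≈ 121 kN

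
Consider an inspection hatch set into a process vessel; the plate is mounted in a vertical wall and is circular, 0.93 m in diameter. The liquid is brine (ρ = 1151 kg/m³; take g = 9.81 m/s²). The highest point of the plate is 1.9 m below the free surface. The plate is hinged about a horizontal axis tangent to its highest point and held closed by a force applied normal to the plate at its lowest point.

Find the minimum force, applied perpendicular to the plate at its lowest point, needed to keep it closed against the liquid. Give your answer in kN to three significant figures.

P ≈ 9.52 kN

γ = ρg = 1151 × 9.81 / 1000 = 11.29131 kN/m³.
The centroid is at the centre, 0.465 m below the top of the plate, so the centroid depth is h_c = 1.9 + 0.465 = 2.365 m.
A = π(0.465)² = 0.679291 m².
Resultant F = γ·h_c·A = 11.29131 × 2.365 × 0.679291 = 18.1398 kN.
I_c = πr⁴/4 = π × 0.465⁴/4 = 0.0367199 m⁴.
Centre of pressure: y_p = y_c + I_c/(y_c·A) = 2.365 + 0.0367199/(2.365 × 0.679291) = 2.365 + 0.0228568 = 2.38786 m along the plane.
The resultant acts 0.465 + 0.0228568 = 0.487857 m (along the plate) below the hinge at the top edge, so the moment about the hinge is M = F × 0.487857 = 18.1398 × 0.487857 = 8.84963 kN·m.
A normal force at the bottom, 0.93 m from the hinge, must supply this moment: P = 8.84963/0.93 = 9.51573 kN.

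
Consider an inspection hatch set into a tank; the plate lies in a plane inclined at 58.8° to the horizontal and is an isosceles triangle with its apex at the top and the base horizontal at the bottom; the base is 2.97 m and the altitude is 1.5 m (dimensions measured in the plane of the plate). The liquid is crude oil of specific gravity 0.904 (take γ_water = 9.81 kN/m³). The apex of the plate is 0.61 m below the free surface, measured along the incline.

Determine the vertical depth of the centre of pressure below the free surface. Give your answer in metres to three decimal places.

h_p = 1.444 m

γ = 0.904 × 9.81 = 8.86824 kN/m³.
Let θ = 58.8° be the plate's angle to the horizontal; measure y along the incline from where the plane meets the free surface. Vertical depth h = y·sinθ with sinθ = 0.855364.
With the apex up, the centroid sits 2h/3 = 2 × 1.5/3 = 1 m below the apex, so y_c = 0.61 + 1 = 1.61 m and h_c = 1.61 × 0.855364 = 1.37714 m.
A = ½ × 2.97 × 1.5 = 2.2275 m².
Resultant F = γ·h_c·A = 8.86824 × 1.37714 × 2.2275 = 27.204 kN.
I_c = b·h³/36 = 2.97 × 1.5³/36 = 0.278438 m⁴.
Centre of pressure: y_p = y_c + I_c/(y_c·A) = 1.61 + 0.278438/(1.61 × 2.2275) = 1.61 + 0.0776399 = 1.68764 m along the plane.
Vertically, h_p = y_p·sinθ = 1.68764 × 0.855364 = 1.44355 m.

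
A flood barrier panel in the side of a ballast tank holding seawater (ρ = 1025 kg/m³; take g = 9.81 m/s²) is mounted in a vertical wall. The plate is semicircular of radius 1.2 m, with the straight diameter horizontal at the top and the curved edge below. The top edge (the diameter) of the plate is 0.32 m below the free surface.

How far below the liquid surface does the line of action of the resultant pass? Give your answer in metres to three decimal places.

h_p = 0.951 m

γ = ρg = 1025 × 9.81 / 1000 = 10.05525 kN/m³.
The centroid of a semicircle lies 4r/(3π) = 0.509296 m from the diameter, here below the top edge, so the centroid depth is h_c = 0.32 + 0.509296 = 0.829296 m.
A = πr²/2 = π × 1.2²/2 = 2.26195 m².
Resultant F = γ·h_c·A = 10.05525 × 0.829296 × 2.26195 = 18.8619 kN.
I_c = (π/8 − 8/(9π))·r⁴ = 0.109757 × 1.2⁴ = 0.227592 m⁴.
Centre of pressure: y_p = y_c + I_c/(y_c·A) = 0.829296 + 0.227592/(0.829296 × 2.26195) = 0.829296 + 0.121329 = 0.950625 m along the plane.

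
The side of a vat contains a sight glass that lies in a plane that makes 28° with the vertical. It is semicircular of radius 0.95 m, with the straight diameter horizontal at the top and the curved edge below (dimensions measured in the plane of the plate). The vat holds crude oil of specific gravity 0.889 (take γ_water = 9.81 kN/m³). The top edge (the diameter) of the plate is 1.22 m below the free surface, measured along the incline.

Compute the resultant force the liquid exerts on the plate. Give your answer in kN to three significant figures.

F ≈ 17.7 kN

γ = 0.889 × 9.81 = 8.72109 kN/m³.
The plate makes 28° with the vertical, i.e. θ = 90° − 28° = 62° to the horizontal. Measuring y along the incline from the free-surface line, vertical depth h = y·sinθ with sinθ = 0.882948.
The centroid of a semicircle lies 4r/(3π) = 0.403193 m from the diameter, here below the top edge, so y_c = 1.22 + 0.403193 = 1.62319 m and h_c = 1.62319 × 0.882948 = 1.43319 m.
A = πr²/2 = π × 0.95²/2 = 1.41764 m².
Resultant F = γ·h_c·A = 8.72109 × 1.43319 × 1.41764 = 17.7191 kN.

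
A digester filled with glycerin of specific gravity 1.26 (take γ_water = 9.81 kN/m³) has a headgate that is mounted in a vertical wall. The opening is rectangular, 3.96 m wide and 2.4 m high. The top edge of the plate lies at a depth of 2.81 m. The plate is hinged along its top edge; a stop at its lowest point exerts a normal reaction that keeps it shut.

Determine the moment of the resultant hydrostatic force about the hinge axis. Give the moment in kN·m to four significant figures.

γ = 1.26 × 9.81 = 12.3606 kN/m³.
The centroid lies 2.4/2 = 1.2 m below the top edge, so the centroid depth is h_c = 2.81 + 1.2 = 4.01 m.
A = 3.96 × 2.4 = 9.504 m².
Resultant F = γ·h_c·A = 12.3606 × 4.01 × 9.504 = 471.075 kN.
I_c = b·h³/12 = 3.96 × 2.4³/12 = 4.56192 m⁴.
Centre of pressure: y_p = y_c + I_c/(y_c·A) = 4.01 + 4.56192/(4.01 × 9.504) = 4.01 + 0.119701 = 4.1297 m along the plane.
The resultant acts 1.2 + 0.119701 = 1.3197 m (along the plate) below the hinge at the top edge, so the moment about the hinge is M = F × 1.3197 = 471.075 × 1.3197 = 621.678 kN·m.

M ≈ 621.7 kN·m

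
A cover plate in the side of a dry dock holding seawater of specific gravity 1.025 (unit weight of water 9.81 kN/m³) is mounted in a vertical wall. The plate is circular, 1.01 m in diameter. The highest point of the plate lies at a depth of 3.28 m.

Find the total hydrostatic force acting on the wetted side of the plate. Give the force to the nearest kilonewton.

γ = 1.025 × 9.81 = 10.05525 kN/m³.
The centroid is at the centre, 0.505 m below the top of the plate, so the centroid depth is h_c = 3.28 + 0.505 = 3.785 m.
A = π(0.505)² = 0.801185 m².
Resultant F = γ·h_c·A = 10.05525 × 3.785 × 0.801185 = 30.4924 kN.

F ≈ 30 kN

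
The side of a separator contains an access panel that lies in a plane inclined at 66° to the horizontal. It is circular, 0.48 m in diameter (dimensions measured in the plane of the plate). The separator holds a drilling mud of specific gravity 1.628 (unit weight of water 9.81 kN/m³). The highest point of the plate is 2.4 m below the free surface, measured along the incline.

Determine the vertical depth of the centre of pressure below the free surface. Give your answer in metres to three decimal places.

γ = 1.628 × 9.81 = 15.97068 kN/m³.
Let θ = 66° be the plate's angle to the horizontal; measure y along the incline from where the plane meets the free surface. Vertical depth h = y·sinθ with sinθ = 0.913545.
The centroid is at the centre, 0.24 m below the top of the plate, so y_c = 2.4 + 0.24 = 2.64 m and h_c = 2.64 × 0.913545 = 2.41176 m.
A = π(0.24)² = 0.180956 m².
Resultant F = γ·h_c·A = 15.97068 × 2.41176 × 0.180956 = 6.96996 kN.
I_c = πr⁴/4 = π × 0.24⁴/4 = 0.00260576 m⁴.
Centre of pressure: y_p = y_c + I_c/(y_c·A) = 2.64 + 0.00260576/(2.64 × 0.180956) = 2.64 + 0.00545453 = 2.64545 m along the plane.
Vertically, h_p = y_p·sinθ = 2.64545 × 0.913545 = 2.41674 m.

h_p = 2.417 m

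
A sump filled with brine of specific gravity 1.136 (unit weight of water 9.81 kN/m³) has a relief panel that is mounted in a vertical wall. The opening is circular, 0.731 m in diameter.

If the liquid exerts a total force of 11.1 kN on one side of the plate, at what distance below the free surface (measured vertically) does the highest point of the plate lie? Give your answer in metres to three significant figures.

d_top ≈ 2.01 m

γ = 1.136 × 9.81 = 11.14416 kN/m³.
A = π(0.3655)² = 0.419686 m².
From F = γ·h_c·A, the centroid depth is h_c = 11.1/(11.14416 × 0.419686) = 2.37329 m.
The centroid is at the centre, 0.3655 m below the top of the plate, so the highest point sits at h_top = 2.37329 − 0.3655 = 2.00779 m below the surface.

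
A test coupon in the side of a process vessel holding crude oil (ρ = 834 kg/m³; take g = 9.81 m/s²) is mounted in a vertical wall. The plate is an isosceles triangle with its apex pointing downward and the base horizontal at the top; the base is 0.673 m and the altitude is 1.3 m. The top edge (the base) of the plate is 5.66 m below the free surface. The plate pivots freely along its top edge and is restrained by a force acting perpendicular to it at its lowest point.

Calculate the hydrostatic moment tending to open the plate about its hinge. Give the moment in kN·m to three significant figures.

M ≈ 9.79 kN·m

γ = ρg = 834 × 9.81 / 1000 = 8.18154 kN/m³.
With the apex down, the centroid sits h/3 = 1.3/3 = 0.433333 m below the base (the top edge), so the centroid depth is h_c = 5.66 + 0.433333 = 6.09333 m.
A = ½ × 0.673 × 1.3 = 0.43745 m².
Resultant F = γ·h_c·A = 8.18154 × 6.09333 × 0.43745 = 21.8081 kN.
I_c = b·h³/36 = 0.673 × 1.3³/36 = 0.0410717 m⁴.
Centre of pressure: y_p = y_c + I_c/(y_c·A) = 6.09333 + 0.0410717/(6.09333 × 0.43745) = 6.09333 + 0.0154085 = 6.10874 m along the plane.
The resultant acts 0.433333 + 0.0154085 = 0.448742 m (along the plate) below the hinge at the top edge, so the moment about the hinge is M = F × 0.448742 = 21.8081 × 0.448742 = 9.78621 kN·m.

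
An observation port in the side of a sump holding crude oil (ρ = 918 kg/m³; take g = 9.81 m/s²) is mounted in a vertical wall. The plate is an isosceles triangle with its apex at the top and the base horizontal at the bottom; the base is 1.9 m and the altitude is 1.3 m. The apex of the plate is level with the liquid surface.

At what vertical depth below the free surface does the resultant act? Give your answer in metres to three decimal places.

γ = ρg = 918 × 9.81 / 1000 = 9.00558 kN/m³.
With the apex up, the centroid sits 2h/3 = 2 × 1.3/3 = 0.866667 m below the apex, so the centroid depth is h_c = 0.866667 m.
A = ½ × 1.9 × 1.3 = 1.235 m².
Resultant F = γ·h_c·A = 9.00558 × 0.866667 × 1.235 = 9.63898 kN.
I_c = b·h³/36 = 1.9 × 1.3³/36 = 0.115953 m⁴.
Centre of pressure: y_p = y_c + I_c/(y_c·A) = 0.866667 + 0.115953/(0.866667 × 1.235) = 0.866667 + 0.108333 = 0.975 m along the plane.

h_p = 0.975 m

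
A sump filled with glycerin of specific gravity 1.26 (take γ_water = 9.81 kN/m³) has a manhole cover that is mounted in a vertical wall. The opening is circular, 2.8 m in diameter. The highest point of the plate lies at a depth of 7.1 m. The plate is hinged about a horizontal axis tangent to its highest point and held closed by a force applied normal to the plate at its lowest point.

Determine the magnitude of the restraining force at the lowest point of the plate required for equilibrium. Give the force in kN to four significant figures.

γ = 1.26 × 9.81 = 12.3606 kN/m³.
The centroid is at the centre, 1.4 m below the top of the plate, so the centroid depth is h_c = 7.1 + 1.4 = 8.5 m.
A = π(1.4)² = 6.15752 m².
Resultant F = γ·h_c·A = 12.3606 × 8.5 × 6.15752 = 646.94 kN.
I_c = πr⁴/4 = π × 1.4⁴/4 = 3.01719 m⁴.
Centre of pressure: y_p = y_c + I_c/(y_c·A) = 8.5 + 3.01719/(8.5 × 6.15752) = 8.5 + 0.0576472 = 8.55765 m along the plane.
The resultant acts 1.4 + 0.0576472 = 1.45765 m (along the plate) below the hinge at the top edge, so the moment about the hinge is M = F × 1.45765 = 646.94 × 1.45765 = 943.012 kN·m.
A normal force at the bottom, 2.8 m from the hinge, must supply this moment: P = 943.012/2.8 = 336.79 kN.

P ≈ 336.8 kN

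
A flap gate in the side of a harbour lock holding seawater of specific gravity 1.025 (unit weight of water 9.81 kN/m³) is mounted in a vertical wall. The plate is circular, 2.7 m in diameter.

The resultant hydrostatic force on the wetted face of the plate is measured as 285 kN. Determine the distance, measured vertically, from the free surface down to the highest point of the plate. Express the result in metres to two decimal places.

γ = 1.025 × 9.81 = 10.05525 kN/m³.
A = π(1.35)² = 5.72555 m².
From F = γ·h_c·A, the centroid depth is h_c = 285/(10.05525 × 5.72555) = 4.95034 m.
The centroid is at the centre, 1.35 m below the top of the plate, so the highest point sits at h_top = 4.95034 − 1.35 = 3.60034 m below the surface.

d_top ≈ 3.60 m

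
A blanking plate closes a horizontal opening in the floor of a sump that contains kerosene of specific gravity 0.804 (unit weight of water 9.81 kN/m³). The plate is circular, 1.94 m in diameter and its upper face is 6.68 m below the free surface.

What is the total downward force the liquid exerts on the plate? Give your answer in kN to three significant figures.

γ = 0.804 × 9.81 = 7.88724 kN/m³.
The plate is horizontal, so pressure is uniform at p = γ·h = 7.88724 × 6.68 = 52.6868 kN/m².
A = π(0.97)² = 2.95592 m².
F = p·A = 52.6868 × 2.95592 = 155.738 kN.

F ≈ 156 kN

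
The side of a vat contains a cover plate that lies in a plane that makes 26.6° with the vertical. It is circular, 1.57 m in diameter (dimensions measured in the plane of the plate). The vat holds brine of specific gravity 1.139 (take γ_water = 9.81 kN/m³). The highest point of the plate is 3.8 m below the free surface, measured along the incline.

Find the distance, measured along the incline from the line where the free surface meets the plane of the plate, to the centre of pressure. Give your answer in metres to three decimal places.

γ = 1.139 × 9.81 = 11.17359 kN/m³.
The plate makes 26.6° with the vertical, i.e. θ = 90° − 26.6° = 63.4° to the horizontal. Measuring y along the incline from the free-surface line, vertical depth h = y·sinθ with sinθ = 0.894154.
The centroid is at the centre, 0.785 m below the top of the plate, so y_c = 3.8 + 0.785 = 4.585 m and h_c = 4.585 × 0.894154 = 4.0997 m.
A = π(0.785)² = 1.93593 m².
Resultant F = γ·h_c·A = 11.17359 × 4.0997 × 1.93593 = 88.6818 kN.
I_c = πr⁴/4 = π × 0.785⁴/4 = 0.298242 m⁴.
Centre of pressure: y_p = y_c + I_c/(y_c·A) = 4.585 + 0.298242/(4.585 × 1.93593) = 4.585 + 0.0336 = 4.6186 m along the plane.

y_p = 4.619 m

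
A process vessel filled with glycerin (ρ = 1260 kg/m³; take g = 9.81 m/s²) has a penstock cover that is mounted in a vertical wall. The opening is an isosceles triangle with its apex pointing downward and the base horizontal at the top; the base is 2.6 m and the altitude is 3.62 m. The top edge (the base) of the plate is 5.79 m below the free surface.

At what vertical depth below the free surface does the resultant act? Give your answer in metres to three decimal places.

h_p = 7.101 m

γ = ρg = 1260 × 9.81 / 1000 = 12.3606 kN/m³.
With the apex down, the centroid sits h/3 = 3.62/3 = 1.20667 m below the base (the top edge), so the centroid depth is h_c = 5.79 + 1.20667 = 6.99667 m.
A = ½ × 2.6 × 3.62 = 4.706 m².
Resultant F = γ·h_c·A = 12.3606 × 6.99667 × 4.706 = 406.989 kN.
I_c = b·h³/36 = 2.6 × 3.62³/36 = 3.42607 m⁴.
Centre of pressure: y_p = y_c + I_c/(y_c·A) = 6.99667 + 3.42607/(6.99667 × 4.706) = 6.99667 + 0.104053 = 7.10072 m along the plane.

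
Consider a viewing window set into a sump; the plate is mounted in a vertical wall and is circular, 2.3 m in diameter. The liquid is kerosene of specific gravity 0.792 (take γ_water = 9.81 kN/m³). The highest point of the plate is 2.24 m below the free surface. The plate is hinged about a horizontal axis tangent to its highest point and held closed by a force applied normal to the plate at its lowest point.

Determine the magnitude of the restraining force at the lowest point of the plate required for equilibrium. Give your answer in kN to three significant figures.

γ = 0.792 × 9.81 = 7.76952 kN/m³.
The centroid is at the centre, 1.15 m below the top of the plate, so the centroid depth is h_c = 2.24 + 1.15 = 3.39 m.
A = π(1.15)² = 4.15476 m².
Resultant F = γ·h_c·A = 7.76952 × 3.39 × 4.15476 = 109.431 kN.
I_c = πr⁴/4 = π × 1.15⁴/4 = 1.37367 m⁴.
Centre of pressure: y_p = y_c + I_c/(y_c·A) = 3.39 + 1.37367/(3.39 × 4.15476) = 3.39 + 0.0975297 = 3.48753 m along the plane.
The resultant acts 1.15 + 0.0975297 = 1.24753 m (along the plate) below the hinge at the top edge, so the moment about the hinge is M = F × 1.24753 = 109.431 × 1.24753 = 136.518 kN·m.
A normal force at the bottom, 2.3 m from the hinge, must supply this moment: P = 136.518/2.3 = 59.3557 kN.

P ≈ 59.4 kN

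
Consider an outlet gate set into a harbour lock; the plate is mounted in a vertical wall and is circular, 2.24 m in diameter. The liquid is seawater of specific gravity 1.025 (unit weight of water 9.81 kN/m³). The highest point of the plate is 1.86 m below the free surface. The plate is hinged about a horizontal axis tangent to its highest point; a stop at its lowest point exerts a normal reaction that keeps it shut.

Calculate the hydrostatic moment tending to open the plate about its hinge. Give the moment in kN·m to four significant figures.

M ≈ 144.7 kN·m

γ = 1.025 × 9.81 = 10.05525 kN/m³.
The centroid is at the centre, 1.12 m below the top of the plate, so the centroid depth is h_c = 1.86 + 1.12 = 2.98 m.
A = π(1.12)² = 3.94081 m².
Resultant F = γ·h_c·A = 10.05525 × 2.98 × 3.94081 = 118.085 kN.
I_c = πr⁴/4 = π × 1.12⁴/4 = 1.23584 m⁴.
Centre of pressure: y_p = y_c + I_c/(y_c·A) = 2.98 + 1.23584/(2.98 × 3.94081) = 2.98 + 0.105235 = 3.08523 m along the plane.
The resultant acts 1.12 + 0.105235 = 1.22524 m (along the plate) below the hinge at the top edge, so the moment about the hinge is M = F × 1.22524 = 118.085 × 1.22524 = 144.682 kN·m.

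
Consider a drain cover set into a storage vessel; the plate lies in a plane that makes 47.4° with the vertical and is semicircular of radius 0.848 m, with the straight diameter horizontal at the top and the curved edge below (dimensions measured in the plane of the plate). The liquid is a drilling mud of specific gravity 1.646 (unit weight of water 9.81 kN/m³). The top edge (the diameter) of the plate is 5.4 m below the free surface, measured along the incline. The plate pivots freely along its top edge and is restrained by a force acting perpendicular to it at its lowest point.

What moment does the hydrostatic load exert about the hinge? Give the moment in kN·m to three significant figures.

M ≈ 26.2 kN·m

γ = 1.646 × 9.81 = 16.14726 kN/m³.
The plate makes 47.4° with the vertical, i.e. θ = 90° − 47.4° = 42.6° to the horizontal. Measuring y along the incline from the free-surface line, vertical depth h = y·sinθ with sinθ = 0.676876.
The centroid of a semicircle lies 4r/(3π) = 0.359902 m from the diameter, here below the top edge, so y_c = 5.4 + 0.359902 = 5.7599 m and h_c = 5.7599 × 0.676876 = 3.89874 m.
A = πr²/2 = π × 0.848²/2 = 1.12957 m².
Resultant F = γ·h_c·A = 16.14726 × 3.89874 × 1.12957 = 71.1109 kN.
I_c = (π/8 − 8/(9π))·r⁴ = 0.109757 × 0.848⁴ = 0.0567565 m⁴.
Centre of pressure: y_p = y_c + I_c/(y_c·A) = 5.7599 + 0.0567565/(5.7599 × 1.12957) = 5.7599 + 0.00872343 = 5.76862 m along the plane.
The resultant acts 0.359902 + 0.00872343 = 0.368625 m (along the plate) below the hinge at the top edge, so the moment about the hinge is M = F × 0.368625 = 71.1109 × 0.368625 = 26.2133 kN·m.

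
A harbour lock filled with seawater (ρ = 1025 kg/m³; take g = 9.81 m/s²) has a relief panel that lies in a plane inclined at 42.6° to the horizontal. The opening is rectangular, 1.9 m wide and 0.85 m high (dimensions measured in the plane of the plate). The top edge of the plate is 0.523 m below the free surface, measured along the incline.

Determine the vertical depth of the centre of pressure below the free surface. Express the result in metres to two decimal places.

h_p = 0.68 m

γ = ρg = 1025 × 9.81 / 1000 = 10.05525 kN/m³.
Let θ = 42.6° be the plate's angle to the horizontal; measure y along the incline from where the plane meets the free surface. Vertical depth h = y·sinθ with sinθ = 0.676876.
The centroid lies 0.85/2 = 0.425 m below the top edge, so y_c = 0.523 + 0.425 = 0.948 m and h_c = 0.948 × 0.676876 = 0.641678 m.
A = 1.9 × 0.85 = 1.615 m².
Resultant F = γ·h_c·A = 10.05525 × 0.641678 × 1.615 = 10.4204 kN.
I_c = b·h³/12 = 1.9 × 0.85³/12 = 0.0972365 m⁴.
Centre of pressure: y_p = y_c + I_c/(y_c·A) = 0.948 + 0.0972365/(0.948 × 1.615) = 0.948 + 0.0635109 = 1.01151 m along the plane.
Vertically, h_p = y_p·sinθ = 1.01151 × 0.676876 = 0.684667 m.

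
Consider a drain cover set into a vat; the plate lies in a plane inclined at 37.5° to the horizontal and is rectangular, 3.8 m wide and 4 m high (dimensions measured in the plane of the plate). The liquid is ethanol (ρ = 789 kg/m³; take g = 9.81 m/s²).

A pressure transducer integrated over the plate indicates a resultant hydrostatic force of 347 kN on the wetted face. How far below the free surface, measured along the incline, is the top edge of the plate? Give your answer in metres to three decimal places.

γ = ρg = 789 × 9.81 / 1000 = 7.74009 kN/m³.
A = 3.8 × 4 = 15.2 m².
From F = γ·h_c·A, the centroid depth is h_c = 347/(7.74009 × 15.2) = 2.94944 m.
Let θ = 37.5° be the plate's angle to the horizontal; measure y along the incline from where the plane meets the free surface. Vertical depth h = y·sinθ with sinθ = 0.608761.
Along the incline, y_c = h_c/sinθ = 2.94944/0.608761 = 4.84499 m.
The centroid lies 4/2 = 2 m below the top edge, so the top edge sits at y_top = 4.84499 − 2 = 2.84499 m along the incline.

y_top ≈ 2.845 m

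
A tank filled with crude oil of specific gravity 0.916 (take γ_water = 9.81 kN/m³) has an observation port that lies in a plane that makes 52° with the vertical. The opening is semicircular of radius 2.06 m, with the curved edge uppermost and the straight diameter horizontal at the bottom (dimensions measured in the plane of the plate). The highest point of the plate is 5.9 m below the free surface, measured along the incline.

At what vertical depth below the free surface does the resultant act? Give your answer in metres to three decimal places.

γ = 0.916 × 9.81 = 8.98596 kN/m³.
The plate makes 52° with the vertical, i.e. θ = 90° − 52° = 38° to the horizontal. Measuring y along the incline from the free-surface line, vertical depth h = y·sinθ with sinθ = 0.615661.
The centroid lies 4r/(3π) = 0.874291 m above the diameter, so r − 4r/(3π) = 2.06 − 0.874291 = 1.18571 m below the topmost point, so y_c = 5.9 + 1.18571 = 7.08571 m and h_c = 7.08571 × 0.615661 = 4.3624 m.
A = πr²/2 = π × 2.06²/2 = 6.66583 m².
Resultant F = γ·h_c·A = 8.98596 × 4.3624 × 6.66583 = 261.303 kN.
I_c = (π/8 − 8/(9π))·r⁴ = 0.109757 × 2.06⁴ = 1.97652 m⁴.
Centre of pressure: y_p = y_c + I_c/(y_c·A) = 7.08571 + 1.97652/(7.08571 × 6.66583) = 7.08571 + 0.0418469 = 7.12756 m along the plane.
Vertically, h_p = y_p·sinθ = 7.12756 × 0.615661 = 4.38816 m.

h_p = 4.388 m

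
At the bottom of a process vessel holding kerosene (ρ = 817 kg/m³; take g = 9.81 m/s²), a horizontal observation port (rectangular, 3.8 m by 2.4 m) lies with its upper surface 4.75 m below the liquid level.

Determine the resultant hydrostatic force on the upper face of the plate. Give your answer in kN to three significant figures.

F ≈ 347 kN

γ = ρg = 817 × 9.81 / 1000 = 8.01477 kN/m³.
The plate is horizontal, so pressure is uniform at p = γ·h = 8.01477 × 4.75 = 38.0702 kN/m².
A = 3.8 × 2.4 = 9.12 m².
F = p·A = 38.0702 × 9.12 = 347.2 kN.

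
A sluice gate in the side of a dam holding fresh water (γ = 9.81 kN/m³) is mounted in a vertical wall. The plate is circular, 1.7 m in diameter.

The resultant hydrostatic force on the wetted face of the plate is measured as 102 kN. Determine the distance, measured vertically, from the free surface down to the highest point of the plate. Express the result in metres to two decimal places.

d_top ≈ 3.73 m

γ = 9.81 kN/m³.
A = π(0.85)² = 2.2698 m².
From F = γ·h_c·A, the centroid depth is h_c = 102/(9.81 × 2.2698) = 4.58082 m.
The centroid is at the centre, 0.85 m below the top of the plate, so the highest point sits at h_top = 4.58082 − 0.85 = 3.73082 m below the surface.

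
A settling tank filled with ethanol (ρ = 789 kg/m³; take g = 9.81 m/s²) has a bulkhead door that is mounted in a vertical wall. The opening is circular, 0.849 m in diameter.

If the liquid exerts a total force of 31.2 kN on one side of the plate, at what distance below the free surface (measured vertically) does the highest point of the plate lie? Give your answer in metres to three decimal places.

d_top ≈ 6.696 m

γ = ρg = 789 × 9.81 / 1000 = 7.74009 kN/m³.
A = π(0.4245)² = 0.566116 m².
From F = γ·h_c·A, the centroid depth is h_c = 31.2/(7.74009 × 0.566116) = 7.12038 m.
The centroid is at the centre, 0.4245 m below the top of the plate, so the highest point sits at h_top = 7.12038 − 0.4245 = 6.69588 m below the surface.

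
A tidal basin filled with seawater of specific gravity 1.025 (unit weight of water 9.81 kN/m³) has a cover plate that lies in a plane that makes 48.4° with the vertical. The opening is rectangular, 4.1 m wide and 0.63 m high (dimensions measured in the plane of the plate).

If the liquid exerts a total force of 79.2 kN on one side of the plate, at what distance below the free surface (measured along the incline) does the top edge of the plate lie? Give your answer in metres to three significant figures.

y_top ≈ 4.28 m

γ = 1.025 × 9.81 = 10.05525 kN/m³.
A = 4.1 × 0.63 = 2.583 m².
From F = γ·h_c·A, the centroid depth is h_c = 79.2/(10.05525 × 2.583) = 3.04935 m.
The plate makes 48.4° with the vertical, i.e. θ = 90° − 48.4° = 41.6° to the horizontal. Measuring y along the incline from the free-surface line, vertical depth h = y·sinθ with sinθ = 0.663926.
Along the incline, y_c = h_c/sinθ = 3.04935/0.663926 = 4.59291 m.
The centroid lies 0.63/2 = 0.315 m below the top edge, so the top edge sits at y_top = 4.59291 − 0.315 = 4.27791 m along the incline.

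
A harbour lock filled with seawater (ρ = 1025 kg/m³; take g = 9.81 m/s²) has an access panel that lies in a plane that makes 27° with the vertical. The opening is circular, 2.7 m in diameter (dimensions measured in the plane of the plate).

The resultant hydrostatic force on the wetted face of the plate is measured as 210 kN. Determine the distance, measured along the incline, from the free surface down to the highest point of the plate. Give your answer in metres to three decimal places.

y_top ≈ 2.744 m

γ = ρg = 1025 × 9.81 / 1000 = 10.05525 kN/m³.
A = π(1.35)² = 5.72555 m².
From F = γ·h_c·A, the centroid depth is h_c = 210/(10.05525 × 5.72555) = 3.64762 m.
The plate makes 27° with the vertical, i.e. θ = 90° − 27° = 63° to the horizontal. Measuring y along the incline from the free-surface line, vertical depth h = y·sinθ with sinθ = 0.891007.
Along the incline, y_c = h_c/sinθ = 3.64762/0.891007 = 4.09382 m.
The centroid is at the centre, 1.35 m below the top of the plate, so the highest point sits at y_top = 4.09382 − 1.35 = 2.74382 m along the incline.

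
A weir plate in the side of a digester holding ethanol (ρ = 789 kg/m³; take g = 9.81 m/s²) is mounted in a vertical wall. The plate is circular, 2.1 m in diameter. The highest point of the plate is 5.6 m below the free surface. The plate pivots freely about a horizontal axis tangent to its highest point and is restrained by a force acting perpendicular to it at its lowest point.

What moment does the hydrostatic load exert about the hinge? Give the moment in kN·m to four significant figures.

γ = ρg = 789 × 9.81 / 1000 = 7.74009 kN/m³.
The centroid is at the centre, 1.05 m below the top of the plate, so the centroid depth is h_c = 5.6 + 1.05 = 6.65 m.
A = π(1.05)² = 3.46361 m².
Resultant F = γ·h_c·A = 7.74009 × 6.65 × 3.46361 = 178.278 kN.
I_c = πr⁴/4 = π × 1.05⁴/4 = 0.954656 m⁴.
Centre of pressure: y_p = y_c + I_c/(y_c·A) = 6.65 + 0.954656/(6.65 × 3.46361) = 6.65 + 0.0414473 = 6.69145 m along the plane.
The resultant acts 1.05 + 0.0414473 = 1.09145 m (along the plate) below the hinge at the top edge, so the moment about the hinge is M = F × 1.09145 = 178.278 × 1.09145 = 194.582 kN·m.

M ≈ 194.6 kN·m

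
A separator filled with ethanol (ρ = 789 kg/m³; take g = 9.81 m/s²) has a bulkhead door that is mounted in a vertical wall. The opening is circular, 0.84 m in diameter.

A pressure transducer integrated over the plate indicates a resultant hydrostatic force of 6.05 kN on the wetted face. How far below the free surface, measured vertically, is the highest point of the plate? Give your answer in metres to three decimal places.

d_top ≈ 0.990 m

γ = ρg = 789 × 9.81 / 1000 = 7.74009 kN/m³.
A = π(0.42)² = 0.554177 m².
From F = γ·h_c·A, the centroid depth is h_c = 6.05/(7.74009 × 0.554177) = 1.41046 m.
The centroid is at the centre, 0.42 m below the top of the plate, so the highest point sits at h_top = 1.41046 − 0.42 = 0.99046 m below the surface.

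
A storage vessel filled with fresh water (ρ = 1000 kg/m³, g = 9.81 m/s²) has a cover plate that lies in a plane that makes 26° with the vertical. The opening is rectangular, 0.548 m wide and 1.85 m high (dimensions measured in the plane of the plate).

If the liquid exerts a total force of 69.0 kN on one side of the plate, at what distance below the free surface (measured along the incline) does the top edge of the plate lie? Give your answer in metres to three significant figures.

γ = ρg = 1000 × 9.81 = 9810 N/m³ = 9.81 kN/m³.
A = 0.548 × 1.85 = 1.0138 m².
From F = γ·h_c·A, the centroid depth is h_c = 69.0/(9.81 × 1.0138) = 6.9379 m.
The plate makes 26° with the vertical, i.e. θ = 90° − 26° = 64° to the horizontal. Measuring y along the incline from the free-surface line, vertical depth h = y·sinθ with sinθ = 0.898794.
Along the incline, y_c = h_c/sinθ = 6.9379/0.898794 = 7.71912 m.
The centroid lies 1.85/2 = 0.925 m below the top edge, so the top edge sits at y_top = 7.71912 − 0.925 = 6.79412 m along the incline.

y_top ≈ 6.79 m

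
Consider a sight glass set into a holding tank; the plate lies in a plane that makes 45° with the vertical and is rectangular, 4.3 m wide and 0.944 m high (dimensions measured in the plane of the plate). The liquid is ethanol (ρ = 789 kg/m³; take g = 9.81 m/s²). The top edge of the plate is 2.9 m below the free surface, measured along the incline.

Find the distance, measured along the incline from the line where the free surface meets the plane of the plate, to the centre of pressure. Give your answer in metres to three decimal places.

y_p = 3.394 m

γ = ρg = 789 × 9.81 / 1000 = 7.74009 kN/m³.
The plate makes 45° with the vertical, i.e. θ = 90° − 45° = 45° to the horizontal. Measuring y along the incline from the free-surface line, vertical depth h = y·sinθ with sinθ = 0.707107.
The centroid lies 0.944/2 = 0.472 m below the top edge, so y_c = 2.9 + 0.472 = 3.372 m and h_c = 3.372 × 0.707107 = 2.38436 m.
A = 4.3 × 0.944 = 4.0592 m².
Resultant F = γ·h_c·A = 7.74009 × 2.38436 × 4.0592 = 74.9132 kN.
I_c = b·h³/12 = 4.3 × 0.944³/12 = 0.301442 m⁴.
Centre of pressure: y_p = y_c + I_c/(y_c·A) = 3.372 + 0.301442/(3.372 × 4.0592) = 3.372 + 0.022023 = 3.39402 m along the plane.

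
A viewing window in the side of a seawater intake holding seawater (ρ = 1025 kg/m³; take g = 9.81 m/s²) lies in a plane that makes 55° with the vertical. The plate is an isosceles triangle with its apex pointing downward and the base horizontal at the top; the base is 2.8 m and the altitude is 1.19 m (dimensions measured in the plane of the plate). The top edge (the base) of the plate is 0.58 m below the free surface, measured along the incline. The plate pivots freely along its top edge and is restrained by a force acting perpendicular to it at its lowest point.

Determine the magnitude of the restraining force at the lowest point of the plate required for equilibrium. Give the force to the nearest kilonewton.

γ = ρg = 1025 × 9.81 / 1000 = 10.05525 kN/m³.
The plate makes 55° with the vertical, i.e. θ = 90° − 55° = 35° to the horizontal. Measuring y along the incline from the free-surface line, vertical depth h = y·sinθ with sinθ = 0.573576.
With the apex down, the centroid sits h/3 = 1.19/3 = 0.396667 m below the base (the top edge), so y_c = 0.58 + 0.396667 = 0.976667 m and h_c = 0.976667 × 0.573576 = 0.560193 m.
A = ½ × 2.8 × 1.19 = 1.666 m².
Resultant F = γ·h_c·A = 10.05525 × 0.560193 × 1.666 = 9.38438 kN.
I_c = b·h³/36 = 2.8 × 1.19³/36 = 0.131068 m⁴.
Centre of pressure: y_p = y_c + I_c/(y_c·A) = 0.976667 + 0.131068/(0.976667 × 1.666) = 0.976667 + 0.0805518 = 1.05722 m along the plane.
The resultant acts 0.396667 + 0.0805518 = 0.477219 m (along the plate) below the hinge at the top edge, so the moment about the hinge is M = F × 0.477219 = 9.38438 × 0.477219 = 4.4784 kN·m.
A normal force at the bottom, 1.19 m from the hinge, must supply this moment: P = 4.4784/1.19 = 3.76336 kN.

P ≈ 4 kN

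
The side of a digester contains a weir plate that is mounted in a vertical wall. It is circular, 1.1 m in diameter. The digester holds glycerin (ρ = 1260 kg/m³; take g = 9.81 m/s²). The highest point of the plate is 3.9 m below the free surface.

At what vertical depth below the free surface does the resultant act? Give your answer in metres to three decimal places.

h_p = 4.467 m

γ = ρg = 1260 × 9.81 / 1000 = 12.3606 kN/m³.
The centroid is at the centre, 0.55 m below the top of the plate, so the centroid depth is h_c = 3.9 + 0.55 = 4.45 m.
A = π(0.55)² = 0.950332 m².
Resultant F = γ·h_c·A = 12.3606 × 4.45 × 0.950332 = 52.2727 kN.
I_c = πr⁴/4 = π × 0.55⁴/4 = 0.0718688 m⁴.
Centre of pressure: y_p = y_c + I_c/(y_c·A) = 4.45 + 0.0718688/(4.45 × 0.950332) = 4.45 + 0.0169944 = 4.46699 m along the plane.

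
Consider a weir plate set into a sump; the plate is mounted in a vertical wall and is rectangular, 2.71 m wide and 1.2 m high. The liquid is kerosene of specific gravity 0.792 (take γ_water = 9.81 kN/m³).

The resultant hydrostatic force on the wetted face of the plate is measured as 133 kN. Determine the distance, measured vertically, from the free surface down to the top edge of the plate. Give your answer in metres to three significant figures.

d_top ≈ 4.66 m

γ = 0.792 × 9.81 = 7.76952 kN/m³.
A = 2.71 × 1.2 = 3.252 m².
From F = γ·h_c·A, the centroid depth is h_c = 133/(7.76952 × 3.252) = 5.26389 m.
The centroid lies 1.2/2 = 0.6 m below the top edge, so the top edge sits at h_top = 5.26389 − 0.6 = 4.66389 m below the surface.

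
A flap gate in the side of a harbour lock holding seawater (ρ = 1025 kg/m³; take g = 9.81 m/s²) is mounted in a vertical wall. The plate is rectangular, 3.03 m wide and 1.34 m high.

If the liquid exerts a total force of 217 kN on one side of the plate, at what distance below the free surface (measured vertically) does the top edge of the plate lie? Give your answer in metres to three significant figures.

γ = ρg = 1025 × 9.81 / 1000 = 10.05525 kN/m³.
A = 3.03 × 1.34 = 4.0602 m².
From F = γ·h_c·A, the centroid depth is h_c = 217/(10.05525 × 4.0602) = 5.3152 m.
The centroid lies 1.34/2 = 0.67 m below the top edge, so the top edge sits at h_top = 5.3152 − 0.67 = 4.6452 m below the surface.

d_top ≈ 4.65 m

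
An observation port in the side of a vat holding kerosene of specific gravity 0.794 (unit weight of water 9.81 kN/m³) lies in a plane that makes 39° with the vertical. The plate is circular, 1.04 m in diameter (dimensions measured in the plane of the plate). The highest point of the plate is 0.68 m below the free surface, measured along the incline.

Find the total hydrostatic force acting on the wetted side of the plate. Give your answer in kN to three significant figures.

F ≈ 6.17 kN

γ = 0.794 × 9.81 = 7.78914 kN/m³.
The plate makes 39° with the vertical, i.e. θ = 90° − 39° = 51° to the horizontal. Measuring y along the incline from the free-surface line, vertical depth h = y·sinθ with sinθ = 0.777146.
The centroid is at the centre, 0.52 m below the top of the plate, so y_c = 0.68 + 0.52 = 1.2 m and h_c = 1.2 × 0.777146 = 0.932575 m.
A = π(0.52)² = 0.849487 m².
Resultant F = γ·h_c·A = 7.78914 × 0.932575 × 0.849487 = 6.17064 kN.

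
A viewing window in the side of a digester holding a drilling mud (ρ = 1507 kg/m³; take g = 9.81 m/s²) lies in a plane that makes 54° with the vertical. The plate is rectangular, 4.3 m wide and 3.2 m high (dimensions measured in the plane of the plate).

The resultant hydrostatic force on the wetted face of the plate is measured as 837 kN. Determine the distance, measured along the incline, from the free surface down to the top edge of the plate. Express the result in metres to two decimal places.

y_top ≈ 5.40 m

γ = ρg = 1507 × 9.81 / 1000 = 14.78367 kN/m³.
A = 4.3 × 3.2 = 13.76 m².
From F = γ·h_c·A, the centroid depth is h_c = 837/(14.78367 × 13.76) = 4.11457 m.
The plate makes 54° with the vertical, i.e. θ = 90° − 54° = 36° to the horizontal. Measuring y along the incline from the free-surface line, vertical depth h = y·sinθ with sinθ = 0.587785.
Along the incline, y_c = h_c/sinθ = 4.11457/0.587785 = 7.00013 m.
The centroid lies 3.2/2 = 1.6 m below the top edge, so the top edge sits at y_top = 7.00013 − 1.6 = 5.40013 m along the incline.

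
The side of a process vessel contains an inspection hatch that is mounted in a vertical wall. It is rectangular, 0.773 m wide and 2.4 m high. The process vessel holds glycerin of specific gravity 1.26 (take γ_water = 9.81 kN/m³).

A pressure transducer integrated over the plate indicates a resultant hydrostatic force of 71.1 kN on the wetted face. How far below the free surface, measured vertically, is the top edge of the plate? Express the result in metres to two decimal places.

γ = 1.26 × 9.81 = 12.3606 kN/m³.
A = 0.773 × 2.4 = 1.8552 m².
From F = γ·h_c·A, the centroid depth is h_c = 71.1/(12.3606 × 1.8552) = 3.10055 m.
The centroid lies 2.4/2 = 1.2 m below the top edge, so the top edge sits at h_top = 3.10055 − 1.2 = 1.90055 m below the surface.

d_top ≈ 1.90 m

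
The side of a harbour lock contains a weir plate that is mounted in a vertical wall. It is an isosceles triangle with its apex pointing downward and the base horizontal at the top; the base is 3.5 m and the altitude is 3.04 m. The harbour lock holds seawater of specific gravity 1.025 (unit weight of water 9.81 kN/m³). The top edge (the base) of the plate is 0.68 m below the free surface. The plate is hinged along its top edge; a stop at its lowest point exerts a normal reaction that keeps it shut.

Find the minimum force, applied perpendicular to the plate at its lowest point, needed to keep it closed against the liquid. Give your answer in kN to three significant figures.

P ≈ 39.2 kN

γ = 1.025 × 9.81 = 10.05525 kN/m³.
With the apex down, the centroid sits h/3 = 3.04/3 = 1.01333 m below the base (the top edge), so the centroid depth is h_c = 0.68 + 1.01333 = 1.69333 m.
A = ½ × 3.5 × 3.04 = 5.32 m².
Resultant F = γ·h_c·A = 10.05525 × 1.69333 × 5.32 = 90.5829 kN.
I_c = b·h³/36 = 3.5 × 3.04³/36 = 2.73141 m⁴.
Centre of pressure: y_p = y_c + I_c/(y_c·A) = 1.69333 + 2.73141/(1.69333 × 5.32) = 1.69333 + 0.303203 = 1.99653 m along the plane.
The resultant acts 1.01333 + 0.303203 = 1.31653 m (along the plate) below the hinge at the top edge, so the moment about the hinge is M = F × 1.31653 = 90.5829 × 1.31653 = 119.255 kN·m.
A normal force at the bottom, 3.04 m from the hinge, must supply this moment: P = 119.255/3.04 = 39.2286 kN.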